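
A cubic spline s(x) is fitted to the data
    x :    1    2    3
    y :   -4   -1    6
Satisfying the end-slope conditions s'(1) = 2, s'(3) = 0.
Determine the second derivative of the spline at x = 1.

Put m_i = s'' at the i-th knot. Here h = (1, 1) and Δ = (3, 7), so the interior equations h_(i-1)·m_(i-1) + 2(h_(i-1)+h_i)·m_i + h_i·m_(i+1) = 6(Δ_i − Δ_(i-1)) read
  1·m_0 + 4·m_1 + 1·m_2 = 6(Δ_1 - Δ_0) = 24
Clamped end conditions give two more equations: 2h_0·m_0 + h_0·m_1 = 6(Δ_0 - s'(1)) = 6 and h_1·m_1 + 2h_1·m_2 = 6(s'(3) - Δ_1) = -42.
Solving: m_0 = -4, m_1 = 14, m_2 = -28.

-4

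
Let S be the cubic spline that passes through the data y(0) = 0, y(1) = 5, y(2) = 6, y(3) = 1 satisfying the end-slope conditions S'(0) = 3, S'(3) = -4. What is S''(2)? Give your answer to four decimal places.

-9.4667

Put σ_i = S'' at the i-th knot. Here h = (1, 1, 1) and Δ = (5, 1, -5), so the interior equations h_(i-1)·σ_(i-1) + 2(h_(i-1)+h_i)·σ_i + h_i·σ_(i+1) = 6(Δ_i − Δ_(i-1)) read
  1·σ_0 + 4·σ_1 + 1·σ_2 = 6(Δ_1 - Δ_0) = -24
  1·σ_1 + 4·σ_2 + 1·σ_3 = 6(Δ_2 - Δ_1) = -36
Clamped end conditions give two more equations: 2h_0·σ_0 + h_0·σ_1 = 6(Δ_0 - S'(0)) = 12 and h_2·σ_2 + 2h_2·σ_3 = 6(S'(3) - Δ_2) = 6.
Solving: σ_0 = 134/15, σ_1 = -88/15, σ_2 = -142/15, σ_3 = 116/15.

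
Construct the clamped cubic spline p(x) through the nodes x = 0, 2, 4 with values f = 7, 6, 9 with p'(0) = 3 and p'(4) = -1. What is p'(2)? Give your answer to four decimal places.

Write σ_i for p''(x_i). With h_i = 2, 2 and divided differences Δ_i = -1/2, 3/2, the continuity of p' gives the tridiagonal system
  2·σ_0 + 8·σ_1 + 2·σ_2 = 6(Δ_1 - Δ_0) = 12
Clamped end conditions give two more equations: 2h_0·σ_0 + h_0·σ_1 = 6(Δ_0 - p'(0)) = -21 and h_1·σ_1 + 2h_1·σ_2 = 6(p'(4) - Δ_1) = -15.
Forward elimination and back-substitution give σ_0 = -31/4, σ_1 = 5, σ_2 = -25/4.
On [2, 4], p'(x) = b_1 + 2c_1·(x - 2) + 3d_1·(x - 2)² with b_1 = Δ_1 - h_1(2σ_1 + σ_2)/6 = 1/4, c_1 = σ_1/2 = 5/2, d_1 = (σ_2 - σ_1)/(6h_1) = -15/16. So p'(2) = 1/4.

0.2500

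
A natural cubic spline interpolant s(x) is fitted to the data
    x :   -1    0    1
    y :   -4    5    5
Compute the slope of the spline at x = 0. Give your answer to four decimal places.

Let m_i = s''(x_i). Step sizes h_i = 1, 1; slopes of the chords Δ_i = (y_(i+1) - y_i)/h_i = 9, 0.
  1·m_0 + 4·m_1 + 1·m_2 = 6(Δ_1 - Δ_0) = -54
Natural end conditions: m_0 = m_2 = 0.
Hence m_0 = 0, m_1 = -27/2, m_2 = 0.
On [0, 1], s'(x) = b_1 + 2c_1·x + 3d_1·x² with b_1 = Δ_1 - h_1(2m_1 + m_2)/6 = 9/2, c_1 = m_1/2 = -27/4, d_1 = (m_2 - m_1)/(6h_1) = 9/4. So s'(0) = 9/2.

4.5000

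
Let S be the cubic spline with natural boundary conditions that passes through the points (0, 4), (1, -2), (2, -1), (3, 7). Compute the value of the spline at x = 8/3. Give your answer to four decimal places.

Put σ_i = S'' at the i-th knot. Here h = (1, 1, 1) and Δ = (-6, 1, 8), so the interior equations h_(i-1)·σ_(i-1) + 2(h_(i-1)+h_i)·σ_i + h_i·σ_(i+1) = 6(Δ_i − Δ_(i-1)) read
  1·σ_0 + 4·σ_1 + 1·σ_2 = 6(Δ_1 - Δ_0) = 42
  1·σ_1 + 4·σ_2 + 1·σ_3 = 6(Δ_2 - Δ_1) = 42
Natural end conditions: σ_0 = σ_3 = 0.
Solving the tridiagonal system: σ_0 = 0, σ_1 = 42/5, σ_2 = 42/5, σ_3 = 0.
On [2, 3], S(x) = -1 + 26/5·(x - 2) + 21/5·(x - 2)² - 7/5·(x - 2)³.
With (x - 2) = 2/3: S(8/3) = 529/135.

3.9185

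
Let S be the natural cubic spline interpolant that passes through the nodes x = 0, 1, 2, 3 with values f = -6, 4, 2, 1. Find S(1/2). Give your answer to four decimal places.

With M_i denoting the second derivative at x_i, h_i = 1, 1, 1, and Δ_i = (y_(i+1) − y_i)/h_i = 10, -2, -1:
  1·M_0 + 4·M_1 + 1·M_2 = 6(Δ_1 - Δ_0) = -72
  1·M_1 + 4·M_2 + 1·M_3 = 6(Δ_2 - Δ_1) = 6
Natural end conditions: M_0 = M_3 = 0.
Hence M_0 = 0, M_1 = -98/5, M_2 = 32/5, M_3 = 0.
On [0, 1], S(x) = -6 + 199/15·x + 0·x² - 49/15·x³.
With x = 1/2: S(1/2) = 9/40.

0.2250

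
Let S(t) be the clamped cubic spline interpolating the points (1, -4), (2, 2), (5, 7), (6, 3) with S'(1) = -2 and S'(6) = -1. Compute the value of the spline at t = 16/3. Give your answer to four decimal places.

Write σ_i for S''(x_i). With h_i = 1, 3, 1 and divided differences Δ_i = 6, 5/3, -4, the continuity of S' gives the tridiagonal system
  1·σ_0 + 8·σ_1 + 3·σ_2 = 6(Δ_1 - Δ_0) = -26
  3·σ_1 + 8·σ_2 + 1·σ_3 = 6(Δ_2 - Δ_1) = -34
Clamped end conditions give two more equations: 2h_0·σ_0 + h_0·σ_1 = 6(Δ_0 - S'(1)) = 48 and h_2·σ_2 + 2h_2·σ_3 = 6(S'(6) - Δ_2) = 18.
Solving: σ_0 = 1676/63, σ_1 = -328/63, σ_2 = -230/63, σ_3 = 682/63.
On [5, 6], S(t) = 7 - 289/63·(t - 5) - 115/63·(t - 5)² + 152/63·(t - 5)³.
With (t - 5) = 1/3: S(16/3) = 9113/1701.

5.3574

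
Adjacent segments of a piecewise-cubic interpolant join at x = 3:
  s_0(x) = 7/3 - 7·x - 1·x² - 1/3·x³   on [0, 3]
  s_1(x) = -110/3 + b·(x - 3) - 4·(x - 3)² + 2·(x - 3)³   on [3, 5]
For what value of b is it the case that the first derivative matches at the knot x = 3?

-22

s_0'(x) = -7 - 2·x - 1·x², so s_0'(3) = -22. On the right, s_1'(3) = b, so b = -22.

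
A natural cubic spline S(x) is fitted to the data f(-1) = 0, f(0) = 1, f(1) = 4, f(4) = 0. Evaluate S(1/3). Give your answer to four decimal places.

1.9419

Let M_i = S''(x_i). Step sizes h_i = 1, 1, 3; slopes of the chords Δ_i = (y_(i+1) - y_i)/h_i = 1, 3, -4/3.
  1·M_0 + 4·M_1 + 1·M_2 = 6(Δ_1 - Δ_0) = 12
  1·M_1 + 8·M_2 + 3·M_3 = 6(Δ_2 - Δ_1) = -26
Natural end conditions: M_0 = M_3 = 0.
Forward elimination and back-substitution give M_0 = 0, M_1 = 122/31, M_2 = -116/31, M_3 = 0.
On [0, 1], S(x) = 1 + 215/93·x + 61/31·x² - 119/93·x³.
With x = 1/3: S(1/3) = 4876/2511.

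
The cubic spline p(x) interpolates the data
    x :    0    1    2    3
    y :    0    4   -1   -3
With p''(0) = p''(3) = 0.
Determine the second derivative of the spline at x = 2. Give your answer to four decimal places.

Put M_i = p'' at the i-th knot. Here h = (1, 1, 1) and Δ = (4, -5, -2), so the interior equations h_(i-1)·M_(i-1) + 2(h_(i-1)+h_i)·M_i + h_i·M_(i+1) = 6(Δ_i − Δ_(i-1)) read
  1·M_0 + 4·M_1 + 1·M_2 = 6(Δ_1 - Δ_0) = -54
  1·M_1 + 4·M_2 + 1·M_3 = 6(Δ_2 - Δ_1) = 18
Natural end conditions: M_0 = M_3 = 0.
Forward elimination and back-substitution give M_0 = 0, M_1 = -78/5, M_2 = 42/5, M_3 = 0.

8.4000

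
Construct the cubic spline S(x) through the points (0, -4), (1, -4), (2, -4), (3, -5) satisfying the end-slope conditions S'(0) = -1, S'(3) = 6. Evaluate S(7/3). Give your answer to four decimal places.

Put M_i = S'' at the i-th knot. Here h = (1, 1, 1) and Δ = (0, 0, -1), so the interior equations h_(i-1)·M_(i-1) + 2(h_(i-1)+h_i)·M_i + h_i·M_(i+1) = 6(Δ_i − Δ_(i-1)) read
  1·M_0 + 4·M_1 + 1·M_2 = 6(Δ_1 - Δ_0) = 0
  1·M_1 + 4·M_2 + 1·M_3 = 6(Δ_2 - Δ_1) = -6
Clamped end conditions give two more equations: 2h_0·M_0 + h_0·M_1 = 6(Δ_0 - S'(0)) = 6 and h_2·M_2 + 2h_2·M_3 = 6(S'(3) - Δ_2) = 42.
Solving: M_0 = 34/15, M_1 = 22/15, M_2 = -122/15, M_3 = 376/15.
On [2, 3], S(x) = -4 - 37/15·(x - 2) - 61/15·(x - 2)² + 83/15·(x - 2)³.
With (x - 2) = 1/3: S(7/3) = -2053/405.

-5.0691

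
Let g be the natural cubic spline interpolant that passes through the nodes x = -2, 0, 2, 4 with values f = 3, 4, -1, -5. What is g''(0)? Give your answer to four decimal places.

Let M_i = g''(x_i). Step sizes h_i = 2, 2, 2; slopes of the chords Δ_i = (y_(i+1) - y_i)/h_i = 1/2, -5/2, -2.
  2·M_0 + 8·M_1 + 2·M_2 = 6(Δ_1 - Δ_0) = -18
  2·M_1 + 8·M_2 + 2·M_3 = 6(Δ_2 - Δ_1) = 3
Natural end conditions: M_0 = M_3 = 0.
Forward elimination and back-substitution give M_0 = 0, M_1 = -5/2, M_2 = 1, M_3 = 0.

-2.5000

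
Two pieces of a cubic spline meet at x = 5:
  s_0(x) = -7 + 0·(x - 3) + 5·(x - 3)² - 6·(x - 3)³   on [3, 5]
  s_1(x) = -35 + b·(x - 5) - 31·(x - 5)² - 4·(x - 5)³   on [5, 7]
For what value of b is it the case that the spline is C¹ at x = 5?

s_0'(x) = 0 + 10·(x - 3) - 18·(x - 3)², so s_0'(5) = -52. On the right, s_1'(5) = b, so b = -52.

-52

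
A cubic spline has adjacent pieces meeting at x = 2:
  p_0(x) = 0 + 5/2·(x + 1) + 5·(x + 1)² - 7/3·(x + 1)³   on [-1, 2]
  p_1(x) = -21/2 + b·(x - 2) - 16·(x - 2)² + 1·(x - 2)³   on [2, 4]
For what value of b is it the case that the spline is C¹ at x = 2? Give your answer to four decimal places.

p_0'(x) = 5/2 + 10·(x + 1) - 7·(x + 1)², so p_0'(2) = -61/2. On the right, p_1'(2) = b, so b = -61/2.

-30.5000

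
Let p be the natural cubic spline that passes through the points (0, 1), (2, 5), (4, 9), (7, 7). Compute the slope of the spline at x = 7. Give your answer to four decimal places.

-1.5088

Let M_i = p''(x_i). Step sizes h_i = 2, 2, 3; slopes of the chords Δ_i = (y_(i+1) - y_i)/h_i = 2, 2, -2/3.
  2·M_0 + 8·M_1 + 2·M_2 = 6(Δ_1 - Δ_0) = 0
  2·M_1 + 10·M_2 + 3·M_3 = 6(Δ_2 - Δ_1) = -16
Natural end conditions: M_0 = M_3 = 0.
Solving: M_0 = 0, M_1 = 8/19, M_2 = -32/19, M_3 = 0.
On [4, 7], p'(x) = b_2 + 2c_2·(x - 4) + 3d_2·(x - 4)² with b_2 = Δ_2 - h_2(2M_2 + M_3)/6 = 58/57, c_2 = M_2/2 = -16/19, d_2 = (M_3 - M_2)/(6h_2) = 16/171. So p'(7) = -86/57.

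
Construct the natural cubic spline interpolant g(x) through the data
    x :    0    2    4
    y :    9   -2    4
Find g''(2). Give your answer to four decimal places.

With M_i denoting the second derivative at x_i, h_i = 2, 2, and Δ_i = (y_(i+1) − y_i)/h_i = -11/2, 3:
  2·M_0 + 8·M_1 + 2·M_2 = 6(Δ_1 - Δ_0) = 51
Natural end conditions: M_0 = M_2 = 0.
Solving: M_0 = 0, M_1 = 51/8, M_2 = 0.

6.3750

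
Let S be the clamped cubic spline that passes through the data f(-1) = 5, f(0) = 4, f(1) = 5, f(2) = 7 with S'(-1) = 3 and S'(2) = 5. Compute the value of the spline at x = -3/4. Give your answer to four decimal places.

5.3156

Write σ_i for S''(x_i). With h_i = 1, 1, 1 and divided differences Δ_i = -1, 1, 2, the continuity of S' gives the tridiagonal system
  1·σ_0 + 4·σ_1 + 1·σ_2 = 6(Δ_1 - Δ_0) = 12
  1·σ_1 + 4·σ_2 + 1·σ_3 = 6(Δ_2 - Δ_1) = 6
Clamped end conditions give two more equations: 2h_0·σ_0 + h_0·σ_1 = 6(Δ_0 - S'(-1)) = -24 and h_2·σ_2 + 2h_2·σ_3 = 6(S'(2) - Δ_2) = 18.
Hence σ_0 = -238/15, σ_1 = 116/15, σ_2 = -46/15, σ_3 = 158/15.
On [-1, 0], S(x) = 5 + 3·(x + 1) - 119/15·(x + 1)² + 59/15·(x + 1)³.
With (x + 1) = 1/4: S(-3/4) = 1701/320.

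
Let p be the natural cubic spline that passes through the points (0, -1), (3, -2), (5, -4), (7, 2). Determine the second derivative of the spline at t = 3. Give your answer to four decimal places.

Let σ_i = p''(x_i). Step sizes h_i = 3, 2, 2; slopes of the chords Δ_i = (y_(i+1) - y_i)/h_i = -1/3, -1, 3.
  3·σ_0 + 10·σ_1 + 2·σ_2 = 6(Δ_1 - Δ_0) = -4
  2·σ_1 + 8·σ_2 + 2·σ_3 = 6(Δ_2 - Δ_1) = 24
Natural end conditions: σ_0 = σ_3 = 0.
Hence σ_0 = 0, σ_1 = -20/19, σ_2 = 62/19, σ_3 = 0.

-1.0526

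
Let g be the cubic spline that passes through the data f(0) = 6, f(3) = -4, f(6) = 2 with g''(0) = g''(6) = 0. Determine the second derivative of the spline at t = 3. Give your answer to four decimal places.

Let M_i = g''(x_i). Step sizes h_i = 3, 3; slopes of the chords Δ_i = (y_(i+1) - y_i)/h_i = -10/3, 2.
  3·M_0 + 12·M_1 + 3·M_2 = 6(Δ_1 - Δ_0) = 32
Natural end conditions: M_0 = M_2 = 0.
Solving: M_0 = 0, M_1 = 8/3, M_2 = 0.

2.6667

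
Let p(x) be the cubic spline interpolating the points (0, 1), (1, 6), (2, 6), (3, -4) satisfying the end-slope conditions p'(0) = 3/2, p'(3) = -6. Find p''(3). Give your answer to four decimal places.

21.4000

Write m_i for p''(x_i). With h_i = 1, 1, 1 and divided differences Δ_i = 5, 0, -10, the continuity of p' gives the tridiagonal system
  1·m_0 + 4·m_1 + 1·m_2 = 6(Δ_1 - Δ_0) = -30
  1·m_1 + 4·m_2 + 1·m_3 = 6(Δ_2 - Δ_1) = -60
Clamped end conditions give two more equations: 2h_0·m_0 + h_0·m_1 = 6(Δ_0 - p'(0)) = 21 and h_2·m_2 + 2h_2·m_3 = 6(p'(3) - Δ_2) = 24.
Solving: m_0 = 68/5, m_1 = -31/5, m_2 = -94/5, m_3 = 107/5.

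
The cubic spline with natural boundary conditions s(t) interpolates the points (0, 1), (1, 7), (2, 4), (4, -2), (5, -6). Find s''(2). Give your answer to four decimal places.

3.0492

Write M_i for s''(x_i). With h_i = 1, 1, 2, 1 and divided differences Δ_i = 6, -3, -3, -4, the continuity of s' gives the tridiagonal system
  1·M_0 + 4·M_1 + 1·M_2 = 6(Δ_1 - Δ_0) = -54
  1·M_1 + 6·M_2 + 2·M_3 = 6(Δ_2 - Δ_1) = 0
  2·M_2 + 6·M_3 + 1·M_4 = 6(Δ_3 - Δ_2) = -6
Natural end conditions: M_0 = M_4 = 0.
Solving: M_0 = 0, M_1 = -870/61, M_2 = 186/61, M_3 = -123/61, M_4 = 0.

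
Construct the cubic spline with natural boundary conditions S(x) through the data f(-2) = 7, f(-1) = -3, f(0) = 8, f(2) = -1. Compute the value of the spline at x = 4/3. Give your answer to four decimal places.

6.2770

Put σ_i = S'' at the i-th knot. Here h = (1, 1, 2) and Δ = (-10, 11, -9/2), so the interior equations h_(i-1)·σ_(i-1) + 2(h_(i-1)+h_i)·σ_i + h_i·σ_(i+1) = 6(Δ_i − Δ_(i-1)) read
  1·σ_0 + 4·σ_1 + 1·σ_2 = 6(Δ_1 - Δ_0) = 126
  1·σ_1 + 6·σ_2 + 2·σ_3 = 6(Δ_2 - Δ_1) = -93
Natural end conditions: σ_0 = σ_3 = 0.
Hence σ_0 = 0, σ_1 = 849/23, σ_2 = -498/23, σ_3 = 0.
On [0, 2], S(x) = 8 + 457/46·x - 249/23·x² + 83/46·x³.
With x = 4/3: S(4/3) = 3898/621.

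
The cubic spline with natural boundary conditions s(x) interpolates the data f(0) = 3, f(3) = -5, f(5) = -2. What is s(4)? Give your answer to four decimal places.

-4.1250

Let M_i = s''(x_i). Step sizes h_i = 3, 2; slopes of the chords Δ_i = (y_(i+1) - y_i)/h_i = -8/3, 3/2.
  3·M_0 + 10·M_1 + 2·M_2 = 6(Δ_1 - Δ_0) = 25
Natural end conditions: M_0 = M_2 = 0.
Solving the tridiagonal system: M_0 = 0, M_1 = 5/2, M_2 = 0.
On [3, 5], s(x) = -5 - 1/6·(x - 3) + 5/4·(x - 3)² - 5/24·(x - 3)³.
With (x - 3) = 1: s(4) = -33/8.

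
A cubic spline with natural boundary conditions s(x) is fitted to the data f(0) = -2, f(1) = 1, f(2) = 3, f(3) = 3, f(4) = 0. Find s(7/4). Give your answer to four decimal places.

Let σ_i = s''(x_i). Step sizes h_i = 1, 1, 1, 1; slopes of the chords Δ_i = (y_(i+1) - y_i)/h_i = 3, 2, 0, -3.
  1·σ_0 + 4·σ_1 + 1·σ_2 = 6(Δ_1 - Δ_0) = -6
  1·σ_1 + 4·σ_2 + 1·σ_3 = 6(Δ_2 - Δ_1) = -12
  1·σ_2 + 4·σ_3 + 1·σ_4 = 6(Δ_3 - Δ_2) = -18
Natural end conditions: σ_0 = σ_4 = 0.
Solving the tridiagonal system: σ_0 = 0, σ_1 = -15/14, σ_2 = -12/7, σ_3 = -57/14, σ_4 = 0.
On [1, 2], s(x) = 1 + 37/14·(x - 1) - 15/28·(x - 1)² - 3/28·(x - 1)³.
With (x - 1) = 3/4: s(7/4) = 4723/1792.

2.6356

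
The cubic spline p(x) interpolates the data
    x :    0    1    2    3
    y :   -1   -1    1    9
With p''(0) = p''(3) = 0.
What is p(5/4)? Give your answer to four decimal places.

Let m_i = p''(x_i). Step sizes h_i = 1, 1, 1; slopes of the chords Δ_i = (y_(i+1) - y_i)/h_i = 0, 2, 8.
  1·m_0 + 4·m_1 + 1·m_2 = 6(Δ_1 - Δ_0) = 12
  1·m_1 + 4·m_2 + 1·m_3 = 6(Δ_2 - Δ_1) = 36
Natural end conditions: m_0 = m_3 = 0.
Solving: m_0 = 0, m_1 = 4/5, m_2 = 44/5, m_3 = 0.
On [1, 2], p(x) = -1 + 4/15·(x - 1) + 2/5·(x - 1)² + 4/3·(x - 1)³.
With (x - 1) = 1/4: p(5/4) = -71/80.

-0.8875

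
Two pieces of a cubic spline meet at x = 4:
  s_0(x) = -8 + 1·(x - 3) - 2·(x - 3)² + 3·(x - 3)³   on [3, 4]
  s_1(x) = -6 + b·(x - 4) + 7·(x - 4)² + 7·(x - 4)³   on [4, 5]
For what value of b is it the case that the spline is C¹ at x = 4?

6

s_0'(x) = 1 - 4·(x - 3) + 9·(x - 3)², so s_0'(4) = 6. On the right, s_1'(4) = b, so b = 6.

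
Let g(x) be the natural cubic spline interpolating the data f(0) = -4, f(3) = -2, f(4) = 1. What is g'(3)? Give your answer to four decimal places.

2.4167

Put M_i = g'' at the i-th knot. Here h = (3, 1) and Δ = (2/3, 3), so the interior equations h_(i-1)·M_(i-1) + 2(h_(i-1)+h_i)·M_i + h_i·M_(i+1) = 6(Δ_i − Δ_(i-1)) read
  3·M_0 + 8·M_1 + 1·M_2 = 6(Δ_1 - Δ_0) = 14
Natural end conditions: M_0 = M_2 = 0.
Forward elimination and back-substitution give M_0 = 0, M_1 = 7/4, M_2 = 0.
On [3, 4], g'(x) = b_1 + 2c_1·(x - 3) + 3d_1·(x - 3)² with b_1 = Δ_1 - h_1(2M_1 + M_2)/6 = 29/12, c_1 = M_1/2 = 7/8, d_1 = (M_2 - M_1)/(6h_1) = -7/24. So g'(3) = 29/12.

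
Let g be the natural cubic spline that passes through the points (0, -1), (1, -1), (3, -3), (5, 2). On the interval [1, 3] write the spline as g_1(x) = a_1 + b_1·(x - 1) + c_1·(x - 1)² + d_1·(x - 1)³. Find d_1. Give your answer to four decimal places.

0.4318

With M_i denoting the second derivative at x_i, h_i = 1, 2, 2, and Δ_i = (y_(i+1) − y_i)/h_i = 0, -1, 5/2:
  1·M_0 + 6·M_1 + 2·M_2 = 6(Δ_1 - Δ_0) = -6
  2·M_1 + 8·M_2 + 2·M_3 = 6(Δ_2 - Δ_1) = 21
Natural end conditions: M_0 = M_3 = 0.
Solving the tridiagonal system: M_0 = 0, M_1 = -45/22, M_2 = 69/22, M_3 = 0.
On [1, 3], with g_1(x) = a_1 + b_1·(x - 1) + c_1·(x - 1)² + d_1·(x - 1)³: c_1 = M_1/2 = -45/44, d_1 = (M_2 - M_1)/(6h_1) = 19/44, b_1 = Δ_1 - h_1(2M_1 + M_2)/6 = -15/22.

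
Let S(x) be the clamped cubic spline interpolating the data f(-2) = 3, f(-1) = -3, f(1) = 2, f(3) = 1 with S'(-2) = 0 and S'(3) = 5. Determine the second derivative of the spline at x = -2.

Write m_i for S''(x_i). With h_i = 1, 2, 2 and divided differences Δ_i = -6, 5/2, -1/2, the continuity of S' gives the tridiagonal system
  1·m_0 + 6·m_1 + 2·m_2 = 6(Δ_1 - Δ_0) = 51
  2·m_1 + 8·m_2 + 2·m_3 = 6(Δ_2 - Δ_1) = -18
Clamped end conditions give two more equations: 2h_0·m_0 + h_0·m_1 = 6(Δ_0 - S'(-2)) = -36 and h_2·m_2 + 2h_2·m_3 = 6(S'(3) - Δ_2) = 33.
Forward elimination and back-substitution give m_0 = -26, m_1 = 16, m_2 = -19/2, m_3 = 13.

-26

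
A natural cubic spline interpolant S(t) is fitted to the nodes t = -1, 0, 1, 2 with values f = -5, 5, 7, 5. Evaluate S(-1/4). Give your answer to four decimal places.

Let M_i = S''(x_i). Step sizes h_i = 1, 1, 1; slopes of the chords Δ_i = (y_(i+1) - y_i)/h_i = 10, 2, -2.
  1·M_0 + 4·M_1 + 1·M_2 = 6(Δ_1 - Δ_0) = -48
  1·M_1 + 4·M_2 + 1·M_3 = 6(Δ_2 - Δ_1) = -24
Natural end conditions: M_0 = M_3 = 0.
Forward elimination and back-substitution give M_0 = 0, M_1 = -56/5, M_2 = -16/5, M_3 = 0.
On [-1, 0], S(t) = -5 + 178/15·(t + 1) + 0·(t + 1)² - 28/15·(t + 1)³.
With (t + 1) = 3/4: S(-1/4) = 249/80.

3.1125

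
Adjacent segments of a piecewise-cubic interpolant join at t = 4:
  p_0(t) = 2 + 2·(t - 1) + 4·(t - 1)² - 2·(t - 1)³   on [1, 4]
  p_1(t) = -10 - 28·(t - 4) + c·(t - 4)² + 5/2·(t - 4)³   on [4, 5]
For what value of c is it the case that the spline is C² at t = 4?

p_0''(t) = 8 - 12·(t - 1), so p_0''(4) = -28. On the right, p_1''(4) = 2c, so c = -14.

-14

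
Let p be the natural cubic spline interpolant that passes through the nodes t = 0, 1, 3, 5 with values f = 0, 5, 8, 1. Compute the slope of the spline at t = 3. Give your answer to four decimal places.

Let M_i = p''(x_i). Step sizes h_i = 1, 2, 2; slopes of the chords Δ_i = (y_(i+1) - y_i)/h_i = 5, 3/2, -7/2.
  1·M_0 + 6·M_1 + 2·M_2 = 6(Δ_1 - Δ_0) = -21
  2·M_1 + 8·M_2 + 2·M_3 = 6(Δ_2 - Δ_1) = -30
Natural end conditions: M_0 = M_3 = 0.
Forward elimination and back-substitution give M_0 = 0, M_1 = -27/11, M_2 = -69/22, M_3 = 0.
On [3, 5], p'(t) = b_2 + 2c_2·(t - 3) + 3d_2·(t - 3)² with b_2 = Δ_2 - h_2(2M_2 + M_3)/6 = -31/22, c_2 = M_2/2 = -69/44, d_2 = (M_3 - M_2)/(6h_2) = 23/88. So p'(3) = -31/22.

-1.4091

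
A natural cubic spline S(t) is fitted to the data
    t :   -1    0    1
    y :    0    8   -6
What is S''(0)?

Put M_i = S'' at the i-th knot. Here h = (1, 1) and Δ = (8, -14), so the interior equations h_(i-1)·M_(i-1) + 2(h_(i-1)+h_i)·M_i + h_i·M_(i+1) = 6(Δ_i − Δ_(i-1)) read
  1·M_0 + 4·M_1 + 1·M_2 = 6(Δ_1 - Δ_0) = -132
Natural end conditions: M_0 = M_2 = 0.
Solving the tridiagonal system: M_0 = 0, M_1 = -33, M_2 = 0.

-33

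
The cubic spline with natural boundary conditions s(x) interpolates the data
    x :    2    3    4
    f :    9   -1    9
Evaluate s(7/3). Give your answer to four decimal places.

4.1852

Let m_i = s''(x_i). Step sizes h_i = 1, 1; slopes of the chords Δ_i = (y_(i+1) - y_i)/h_i = -10, 10.
  1·m_0 + 4·m_1 + 1·m_2 = 6(Δ_1 - Δ_0) = 120
Natural end conditions: m_0 = m_2 = 0.
Solving the tridiagonal system: m_0 = 0, m_1 = 30, m_2 = 0.
On [2, 3], s(x) = 9 - 15·(x - 2) + 0·(x - 2)² + 5·(x - 2)³.
With (x - 2) = 1/3: s(7/3) = 113/27.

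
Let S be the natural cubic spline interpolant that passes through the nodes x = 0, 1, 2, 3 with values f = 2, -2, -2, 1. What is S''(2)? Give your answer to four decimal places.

Write M_i for S''(x_i). With h_i = 1, 1, 1 and divided differences Δ_i = -4, 0, 3, the continuity of S' gives the tridiagonal system
  1·M_0 + 4·M_1 + 1·M_2 = 6(Δ_1 - Δ_0) = 24
  1·M_1 + 4·M_2 + 1·M_3 = 6(Δ_2 - Δ_1) = 18
Natural end conditions: M_0 = M_3 = 0.
Forward elimination and back-substitution give M_0 = 0, M_1 = 26/5, M_2 = 16/5, M_3 = 0.

3.2000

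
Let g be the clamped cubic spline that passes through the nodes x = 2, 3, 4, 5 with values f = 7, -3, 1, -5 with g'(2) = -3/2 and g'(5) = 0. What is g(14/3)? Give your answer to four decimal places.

Let M_i = g''(x_i). Step sizes h_i = 1, 1, 1; slopes of the chords Δ_i = (y_(i+1) - y_i)/h_i = -10, 4, -6.
  1·M_0 + 4·M_1 + 1·M_2 = 6(Δ_1 - Δ_0) = 84
  1·M_1 + 4·M_2 + 1·M_3 = 6(Δ_2 - Δ_1) = -60
Clamped end conditions give two more equations: 2h_0·M_0 + h_0·M_1 = 6(Δ_0 - g'(2)) = -51 and h_2·M_2 + 2h_2·M_3 = 6(g'(5) - Δ_2) = 36.
Solving the tridiagonal system: M_0 = -46, M_1 = 41, M_2 = -34, M_3 = 35.
On [4, 5], g(x) = 1 - 1/2·(x - 4) - 17·(x - 4)² + 23/2·(x - 4)³.
With (x - 4) = 2/3: g(14/3) = -94/27.

-3.4815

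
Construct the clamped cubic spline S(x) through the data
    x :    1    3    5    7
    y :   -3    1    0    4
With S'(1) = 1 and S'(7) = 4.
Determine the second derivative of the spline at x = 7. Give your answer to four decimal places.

1.9000

Let M_i = S''(x_i). Step sizes h_i = 2, 2, 2; slopes of the chords Δ_i = (y_(i+1) - y_i)/h_i = 2, -1/2, 2.
  2·M_0 + 8·M_1 + 2·M_2 = 6(Δ_1 - Δ_0) = -15
  2·M_1 + 8·M_2 + 2·M_3 = 6(Δ_2 - Δ_1) = 15
Clamped end conditions give two more equations: 2h_0·M_0 + h_0·M_1 = 6(Δ_0 - S'(1)) = 6 and h_2·M_2 + 2h_2·M_3 = 6(S'(7) - Δ_2) = 12.
Hence M_0 = 31/10, M_1 = -16/5, M_2 = 11/5, M_3 = 19/10.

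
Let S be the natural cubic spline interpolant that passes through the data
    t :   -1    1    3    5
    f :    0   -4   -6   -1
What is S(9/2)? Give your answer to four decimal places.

-2.6563

Write σ_i for S''(x_i). With h_i = 2, 2, 2 and divided differences Δ_i = -2, -1, 5/2, the continuity of S' gives the tridiagonal system
  2·σ_0 + 8·σ_1 + 2·σ_2 = 6(Δ_1 - Δ_0) = 6
  2·σ_1 + 8·σ_2 + 2·σ_3 = 6(Δ_2 - Δ_1) = 21
Natural end conditions: σ_0 = σ_3 = 0.
Solving: σ_0 = 0, σ_1 = 1/10, σ_2 = 13/5, σ_3 = 0.
On [3, 5], S(t) = -6 + 23/30·(t - 3) + 13/10·(t - 3)² - 13/60·(t - 3)³.
With (t - 3) = 3/2: S(9/2) = -85/32.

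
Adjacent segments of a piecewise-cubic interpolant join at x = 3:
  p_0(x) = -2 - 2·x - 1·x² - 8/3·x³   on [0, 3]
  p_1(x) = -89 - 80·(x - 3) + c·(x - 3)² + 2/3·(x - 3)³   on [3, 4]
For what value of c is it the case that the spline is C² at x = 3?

p_0''(x) = -2 - 16·x, so p_0''(3) = -50. On the right, p_1''(3) = 2c, so c = -25.

-25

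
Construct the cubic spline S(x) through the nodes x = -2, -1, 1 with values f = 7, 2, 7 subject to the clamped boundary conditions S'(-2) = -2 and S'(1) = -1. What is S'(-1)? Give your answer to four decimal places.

-2.9167

Write m_i for S''(x_i). With h_i = 1, 2 and divided differences Δ_i = -5, 5/2, the continuity of S' gives the tridiagonal system
  1·m_0 + 6·m_1 + 2·m_2 = 6(Δ_1 - Δ_0) = 45
Clamped end conditions give two more equations: 2h_0·m_0 + h_0·m_1 = 6(Δ_0 - S'(-2)) = -18 and h_1·m_1 + 2h_1·m_2 = 6(S'(1) - Δ_1) = -21.
Forward elimination and back-substitution give m_0 = -97/6, m_1 = 43/3, m_2 = -149/12.
On [-1, 1], S'(x) = b_1 + 2c_1·(x + 1) + 3d_1·(x + 1)² with b_1 = Δ_1 - h_1(2m_1 + m_2)/6 = -35/12, c_1 = m_1/2 = 43/6, d_1 = (m_2 - m_1)/(6h_1) = -107/48. So S'(-1) = -35/12.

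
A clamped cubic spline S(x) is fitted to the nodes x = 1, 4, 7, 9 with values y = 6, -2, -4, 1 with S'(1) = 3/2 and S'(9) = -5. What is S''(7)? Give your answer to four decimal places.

4.2368

Write M_i for S''(x_i). With h_i = 3, 3, 2 and divided differences Δ_i = -8/3, -2/3, 5/2, the continuity of S' gives the tridiagonal system
  3·M_0 + 12·M_1 + 3·M_2 = 6(Δ_1 - Δ_0) = 12
  3·M_1 + 10·M_2 + 2·M_3 = 6(Δ_2 - Δ_1) = 19
Clamped end conditions give two more equations: 2h_0·M_0 + h_0·M_1 = 6(Δ_0 - S'(1)) = -25 and h_2·M_2 + 2h_2·M_3 = 6(S'(9) - Δ_2) = -45.
Hence M_0 = -539/114, M_1 = 64/57, M_2 = 161/38, M_3 = -254/19.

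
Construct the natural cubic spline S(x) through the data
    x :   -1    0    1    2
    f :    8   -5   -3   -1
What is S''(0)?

Put σ_i = S'' at the i-th knot. Here h = (1, 1, 1) and Δ = (-13, 2, 2), so the interior equations h_(i-1)·σ_(i-1) + 2(h_(i-1)+h_i)·σ_i + h_i·σ_(i+1) = 6(Δ_i − Δ_(i-1)) read
  1·σ_0 + 4·σ_1 + 1·σ_2 = 6(Δ_1 - Δ_0) = 90
  1·σ_1 + 4·σ_2 + 1·σ_3 = 6(Δ_2 - Δ_1) = 0
Natural end conditions: σ_0 = σ_3 = 0.
Hence σ_0 = 0, σ_1 = 24, σ_2 = -6, σ_3 = 0.

24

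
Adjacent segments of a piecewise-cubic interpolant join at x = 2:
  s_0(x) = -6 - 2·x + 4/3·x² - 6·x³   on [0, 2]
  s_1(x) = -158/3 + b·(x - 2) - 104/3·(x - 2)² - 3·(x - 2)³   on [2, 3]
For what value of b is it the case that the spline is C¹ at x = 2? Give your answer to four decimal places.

s_0'(x) = -2 + 8/3·x - 18·x², so s_0'(2) = -206/3. On the right, s_1'(2) = b, so b = -206/3.

-68.6667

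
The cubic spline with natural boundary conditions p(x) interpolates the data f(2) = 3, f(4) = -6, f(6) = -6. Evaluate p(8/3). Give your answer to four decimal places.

-0.6667

Let M_i = p''(x_i). Step sizes h_i = 2, 2; slopes of the chords Δ_i = (y_(i+1) - y_i)/h_i = -9/2, 0.
  2·M_0 + 8·M_1 + 2·M_2 = 6(Δ_1 - Δ_0) = 27
Natural end conditions: M_0 = M_2 = 0.
Forward elimination and back-substitution give M_0 = 0, M_1 = 27/8, M_2 = 0.
On [2, 4], p(x) = 3 - 45/8·(x - 2) + 0·(x - 2)² + 9/32·(x - 2)³.
With (x - 2) = 2/3: p(8/3) = -2/3.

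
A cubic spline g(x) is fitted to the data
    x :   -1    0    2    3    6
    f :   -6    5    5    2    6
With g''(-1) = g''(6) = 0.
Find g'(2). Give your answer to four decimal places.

Put M_i = g'' at the i-th knot. Here h = (1, 2, 1, 3) and Δ = (11, 0, -3, 4/3), so the interior equations h_(i-1)·M_(i-1) + 2(h_(i-1)+h_i)·M_i + h_i·M_(i+1) = 6(Δ_i − Δ_(i-1)) read
  1·M_0 + 6·M_1 + 2·M_2 = 6(Δ_1 - Δ_0) = -66
  2·M_1 + 6·M_2 + 1·M_3 = 6(Δ_2 - Δ_1) = -18
  1·M_2 + 8·M_3 + 3·M_4 = 6(Δ_3 - Δ_2) = 26
Natural end conditions: M_0 = M_4 = 0.
Forward elimination and back-substitution give M_0 = 0, M_1 = -1381/125, M_2 = 18/125, M_3 = 404/125, M_4 = 0.
On [2, 3], g'(x) = b_2 + 2c_2·(x - 2) + 3d_2·(x - 2)² with b_2 = Δ_2 - h_2(2M_2 + M_3)/6 = -269/75, c_2 = M_2/2 = 9/125, d_2 = (M_3 - M_2)/(6h_2) = 193/375. So g'(2) = -269/75.

-3.5867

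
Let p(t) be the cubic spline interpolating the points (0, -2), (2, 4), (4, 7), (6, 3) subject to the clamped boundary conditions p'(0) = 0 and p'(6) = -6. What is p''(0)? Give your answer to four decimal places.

With m_i denoting the second derivative at x_i, h_i = 2, 2, 2, and Δ_i = (y_(i+1) − y_i)/h_i = 3, 3/2, -2:
  2·m_0 + 8·m_1 + 2·m_2 = 6(Δ_1 - Δ_0) = -9
  2·m_1 + 8·m_2 + 2·m_3 = 6(Δ_2 - Δ_1) = -21
Clamped end conditions give two more equations: 2h_0·m_0 + h_0·m_1 = 6(Δ_0 - p'(0)) = 18 and h_2·m_2 + 2h_2·m_3 = 6(p'(6) - Δ_2) = -24.
Solving: m_0 = 57/10, m_1 = -12/5, m_2 = -3/5, m_3 = -57/10.

5.7000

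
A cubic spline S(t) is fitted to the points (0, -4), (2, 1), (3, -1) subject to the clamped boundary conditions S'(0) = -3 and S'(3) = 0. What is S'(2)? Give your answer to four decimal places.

Write σ_i for S''(x_i). With h_i = 2, 1 and divided differences Δ_i = 5/2, -2, the continuity of S' gives the tridiagonal system
  2·σ_0 + 6·σ_1 + 1·σ_2 = 6(Δ_1 - Δ_0) = -27
Clamped end conditions give two more equations: 2h_0·σ_0 + h_0·σ_1 = 6(Δ_0 - S'(0)) = 33 and h_1·σ_1 + 2h_1·σ_2 = 6(S'(3) - Δ_1) = 12.
Forward elimination and back-substitution give σ_0 = 55/4, σ_1 = -11, σ_2 = 23/2.
On [2, 3], S'(t) = b_1 + 2c_1·(t - 2) + 3d_1·(t - 2)² with b_1 = Δ_1 - h_1(2σ_1 + σ_2)/6 = -1/4, c_1 = σ_1/2 = -11/2, d_1 = (σ_2 - σ_1)/(6h_1) = 15/4. So S'(2) = -1/4.

-0.2500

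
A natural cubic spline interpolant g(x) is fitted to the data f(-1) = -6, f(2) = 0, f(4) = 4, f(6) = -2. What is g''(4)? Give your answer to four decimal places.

-3.9474

With σ_i denoting the second derivative at x_i, h_i = 3, 2, 2, and Δ_i = (y_(i+1) − y_i)/h_i = 2, 2, -3:
  3·σ_0 + 10·σ_1 + 2·σ_2 = 6(Δ_1 - Δ_0) = 0
  2·σ_1 + 8·σ_2 + 2·σ_3 = 6(Δ_2 - Δ_1) = -30
Natural end conditions: σ_0 = σ_3 = 0.
Solving: σ_0 = 0, σ_1 = 15/19, σ_2 = -75/19, σ_3 = 0.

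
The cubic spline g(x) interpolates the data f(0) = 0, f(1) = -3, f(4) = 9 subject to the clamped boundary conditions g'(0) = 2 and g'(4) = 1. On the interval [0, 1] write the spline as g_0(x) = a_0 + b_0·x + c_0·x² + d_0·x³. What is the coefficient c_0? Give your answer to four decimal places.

Let σ_i = g''(x_i). Step sizes h_i = 1, 3; slopes of the chords Δ_i = (y_(i+1) - y_i)/h_i = -3, 4.
  1·σ_0 + 8·σ_1 + 3·σ_2 = 6(Δ_1 - Δ_0) = 42
Clamped end conditions give two more equations: 2h_0·σ_0 + h_0·σ_1 = 6(Δ_0 - g'(0)) = -30 and h_1·σ_1 + 2h_1·σ_2 = 6(g'(4) - Δ_1) = -18.
Solving the tridiagonal system: σ_0 = -41/2, σ_1 = 11, σ_2 = -17/2.
On [0, 1], with g_0(x) = a_0 + b_0·x + c_0·x² + d_0·x³: c_0 = σ_0/2 = -41/4, d_0 = (σ_1 - σ_0)/(6h_0) = 21/4, b_0 = Δ_0 - h_0(2σ_0 + σ_1)/6 = 2.

-10.2500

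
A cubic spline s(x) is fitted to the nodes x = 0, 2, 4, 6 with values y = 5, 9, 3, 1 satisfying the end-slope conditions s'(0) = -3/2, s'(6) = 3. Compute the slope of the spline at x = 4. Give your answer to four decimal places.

Write σ_i for s''(x_i). With h_i = 2, 2, 2 and divided differences Δ_i = 2, -3, -1, the continuity of s' gives the tridiagonal system
  2·σ_0 + 8·σ_1 + 2·σ_2 = 6(Δ_1 - Δ_0) = -30
  2·σ_1 + 8·σ_2 + 2·σ_3 = 6(Δ_2 - Δ_1) = 12
Clamped end conditions give two more equations: 2h_0·σ_0 + h_0·σ_1 = 6(Δ_0 - s'(0)) = 21 and h_2·σ_2 + 2h_2·σ_3 = 6(s'(6) - Δ_2) = 24.
Solving: σ_0 = 42/5, σ_1 = -63/10, σ_2 = 9/5, σ_3 = 51/10.
On [4, 6], s'(x) = b_2 + 2c_2·(x - 4) + 3d_2·(x - 4)² with b_2 = Δ_2 - h_2(2σ_2 + σ_3)/6 = -39/10, c_2 = σ_2/2 = 9/10, d_2 = (σ_3 - σ_2)/(6h_2) = 11/40. So s'(4) = -39/10.

-3.9000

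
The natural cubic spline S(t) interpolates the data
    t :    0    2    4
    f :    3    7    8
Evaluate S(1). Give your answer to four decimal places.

Let M_i = S''(x_i). Step sizes h_i = 2, 2; slopes of the chords Δ_i = (y_(i+1) - y_i)/h_i = 2, 1/2.
  2·M_0 + 8·M_1 + 2·M_2 = 6(Δ_1 - Δ_0) = -9
Natural end conditions: M_0 = M_2 = 0.
Forward elimination and back-substitution give M_0 = 0, M_1 = -9/8, M_2 = 0.
On [0, 2], S(t) = 3 + 19/8·t + 0·t² - 3/32·t³.
With t = 1: S(1) = 169/32.

5.2813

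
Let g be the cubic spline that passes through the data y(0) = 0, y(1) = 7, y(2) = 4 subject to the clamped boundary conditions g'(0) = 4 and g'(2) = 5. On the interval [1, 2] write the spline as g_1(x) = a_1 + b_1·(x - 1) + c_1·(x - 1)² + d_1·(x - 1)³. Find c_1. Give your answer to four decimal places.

-15.5000

Let M_i = g''(x_i). Step sizes h_i = 1, 1; slopes of the chords Δ_i = (y_(i+1) - y_i)/h_i = 7, -3.
  1·M_0 + 4·M_1 + 1·M_2 = 6(Δ_1 - Δ_0) = -60
Clamped end conditions give two more equations: 2h_0·M_0 + h_0·M_1 = 6(Δ_0 - g'(0)) = 18 and h_1·M_1 + 2h_1·M_2 = 6(g'(2) - Δ_1) = 48.
Solving: M_0 = 49/2, M_1 = -31, M_2 = 79/2.
On [1, 2], with g_1(x) = a_1 + b_1·(x - 1) + c_1·(x - 1)² + d_1·(x - 1)³: c_1 = M_1/2 = -31/2, d_1 = (M_2 - M_1)/(6h_1) = 47/4, b_1 = Δ_1 - h_1(2M_1 + M_2)/6 = 3/4.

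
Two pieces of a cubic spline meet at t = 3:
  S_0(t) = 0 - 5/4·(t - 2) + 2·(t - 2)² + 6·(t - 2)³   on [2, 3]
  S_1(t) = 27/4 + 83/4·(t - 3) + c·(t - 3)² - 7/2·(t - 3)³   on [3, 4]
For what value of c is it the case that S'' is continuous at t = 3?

S_0''(t) = 4 + 36·(t - 2), so S_0''(3) = 40. On the right, S_1''(3) = 2c, so c = 20.

20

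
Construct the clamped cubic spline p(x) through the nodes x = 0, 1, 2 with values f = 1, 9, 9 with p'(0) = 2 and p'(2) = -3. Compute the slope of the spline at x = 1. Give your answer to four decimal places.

Put σ_i = p'' at the i-th knot. Here h = (1, 1) and Δ = (8, 0), so the interior equations h_(i-1)·σ_(i-1) + 2(h_(i-1)+h_i)·σ_i + h_i·σ_(i+1) = 6(Δ_i − Δ_(i-1)) read
  1·σ_0 + 4·σ_1 + 1·σ_2 = 6(Δ_1 - Δ_0) = -48
Clamped end conditions give two more equations: 2h_0·σ_0 + h_0·σ_1 = 6(Δ_0 - p'(0)) = 36 and h_1·σ_1 + 2h_1·σ_2 = 6(p'(2) - Δ_1) = -18.
Solving: σ_0 = 55/2, σ_1 = -19, σ_2 = 1/2.
On [1, 2], p'(x) = b_1 + 2c_1·(x - 1) + 3d_1·(x - 1)² with b_1 = Δ_1 - h_1(2σ_1 + σ_2)/6 = 25/4, c_1 = σ_1/2 = -19/2, d_1 = (σ_2 - σ_1)/(6h_1) = 13/4. So p'(1) = 25/4.

6.2500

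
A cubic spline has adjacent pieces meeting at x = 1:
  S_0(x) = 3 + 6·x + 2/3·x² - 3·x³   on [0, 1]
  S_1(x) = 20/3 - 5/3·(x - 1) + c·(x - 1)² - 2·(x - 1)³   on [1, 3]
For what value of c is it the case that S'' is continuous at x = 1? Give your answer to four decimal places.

-8.3333

S_0''(x) = 4/3 - 18·x, so S_0''(1) = -50/3. On the right, S_1''(1) = 2c, so c = -25/3.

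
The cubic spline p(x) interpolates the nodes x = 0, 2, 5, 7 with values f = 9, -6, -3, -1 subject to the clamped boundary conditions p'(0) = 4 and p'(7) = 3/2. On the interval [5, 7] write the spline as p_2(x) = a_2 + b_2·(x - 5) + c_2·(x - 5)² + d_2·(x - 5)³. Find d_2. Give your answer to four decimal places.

With M_i denoting the second derivative at x_i, h_i = 2, 3, 2, and Δ_i = (y_(i+1) − y_i)/h_i = -15/2, 1, 1:
  2·M_0 + 10·M_1 + 3·M_2 = 6(Δ_1 - Δ_0) = 51
  3·M_1 + 10·M_2 + 2·M_3 = 6(Δ_2 - Δ_1) = 0
Clamped end conditions give two more equations: 2h_0·M_0 + h_0·M_1 = 6(Δ_0 - p'(0)) = -69 and h_2·M_2 + 2h_2·M_3 = 6(p'(7) - Δ_2) = 3.
Solving the tridiagonal system: M_0 = -181/8, M_1 = 43/4, M_2 = -15/4, M_3 = 21/8.
On [5, 7], with p_2(x) = a_2 + b_2·(x - 5) + c_2·(x - 5)² + d_2·(x - 5)³: c_2 = M_2/2 = -15/8, d_2 = (M_3 - M_2)/(6h_2) = 17/32, b_2 = Δ_2 - h_2(2M_2 + M_3)/6 = 21/8.

0.5313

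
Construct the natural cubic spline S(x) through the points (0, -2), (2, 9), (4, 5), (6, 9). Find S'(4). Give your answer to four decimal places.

Let M_i = S''(x_i). Step sizes h_i = 2, 2, 2; slopes of the chords Δ_i = (y_(i+1) - y_i)/h_i = 11/2, -2, 2.
  2·M_0 + 8·M_1 + 2·M_2 = 6(Δ_1 - Δ_0) = -45
  2·M_1 + 8·M_2 + 2·M_3 = 6(Δ_2 - Δ_1) = 24
Natural end conditions: M_0 = M_3 = 0.
Hence M_0 = 0, M_1 = -34/5, M_2 = 47/10, M_3 = 0.
On [4, 6], S'(x) = b_2 + 2c_2·(x - 4) + 3d_2·(x - 4)² with b_2 = Δ_2 - h_2(2M_2 + M_3)/6 = -17/15, c_2 = M_2/2 = 47/20, d_2 = (M_3 - M_2)/(6h_2) = -47/120. So S'(4) = -17/15.

-1.1333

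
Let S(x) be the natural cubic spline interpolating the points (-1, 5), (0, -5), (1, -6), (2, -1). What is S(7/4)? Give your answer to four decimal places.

-2.4844

Write m_i for S''(x_i). With h_i = 1, 1, 1 and divided differences Δ_i = -10, -1, 5, the continuity of S' gives the tridiagonal system
  1·m_0 + 4·m_1 + 1·m_2 = 6(Δ_1 - Δ_0) = 54
  1·m_1 + 4·m_2 + 1·m_3 = 6(Δ_2 - Δ_1) = 36
Natural end conditions: m_0 = m_3 = 0.
Solving: m_0 = 0, m_1 = 12, m_2 = 6, m_3 = 0.
On [1, 2], S(x) = -6 + 3·(x - 1) + 3·(x - 1)² - 1·(x - 1)³.
With (x - 1) = 3/4: S(7/4) = -159/64.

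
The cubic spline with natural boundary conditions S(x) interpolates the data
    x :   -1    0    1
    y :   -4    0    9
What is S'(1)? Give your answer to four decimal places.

10.2500

Write m_i for S''(x_i). With h_i = 1, 1 and divided differences Δ_i = 4, 9, the continuity of S' gives the tridiagonal system
  1·m_0 + 4·m_1 + 1·m_2 = 6(Δ_1 - Δ_0) = 30
Natural end conditions: m_0 = m_2 = 0.
Solving: m_0 = 0, m_1 = 15/2, m_2 = 0.
On [0, 1], S'(x) = b_1 + 2c_1·x + 3d_1·x² with b_1 = Δ_1 - h_1(2m_1 + m_2)/6 = 13/2, c_1 = m_1/2 = 15/4, d_1 = (m_2 - m_1)/(6h_1) = -5/4. So S'(1) = 41/4.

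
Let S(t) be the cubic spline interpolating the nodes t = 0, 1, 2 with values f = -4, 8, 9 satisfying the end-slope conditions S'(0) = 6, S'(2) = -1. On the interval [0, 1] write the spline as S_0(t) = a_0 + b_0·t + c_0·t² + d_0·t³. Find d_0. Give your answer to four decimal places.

-9.5000

With M_i denoting the second derivative at x_i, h_i = 1, 1, and Δ_i = (y_(i+1) − y_i)/h_i = 12, 1:
  1·M_0 + 4·M_1 + 1·M_2 = 6(Δ_1 - Δ_0) = -66
Clamped end conditions give two more equations: 2h_0·M_0 + h_0·M_1 = 6(Δ_0 - S'(0)) = 36 and h_1·M_1 + 2h_1·M_2 = 6(S'(2) - Δ_1) = -12.
Solving the tridiagonal system: M_0 = 31, M_1 = -26, M_2 = 7.
On [0, 1], with S_0(t) = a_0 + b_0·t + c_0·t² + d_0·t³: c_0 = M_0/2 = 31/2, d_0 = (M_1 - M_0)/(6h_0) = -19/2, b_0 = Δ_0 - h_0(2M_0 + M_1)/6 = 6.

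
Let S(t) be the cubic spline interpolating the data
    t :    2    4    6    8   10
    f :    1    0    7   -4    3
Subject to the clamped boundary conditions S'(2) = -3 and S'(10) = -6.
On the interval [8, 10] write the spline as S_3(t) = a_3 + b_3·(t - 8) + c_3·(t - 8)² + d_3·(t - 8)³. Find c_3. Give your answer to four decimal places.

7.6071

Let σ_i = S''(x_i). Step sizes h_i = 2, 2, 2, 2; slopes of the chords Δ_i = (y_(i+1) - y_i)/h_i = -1/2, 7/2, -11/2, 7/2.
  2·σ_0 + 8·σ_1 + 2·σ_2 = 6(Δ_1 - Δ_0) = 24
  2·σ_1 + 8·σ_2 + 2·σ_3 = 6(Δ_2 - Δ_1) = -54
  2·σ_2 + 8·σ_3 + 2·σ_4 = 6(Δ_3 - Δ_2) = 54
Clamped end conditions give two more equations: 2h_0·σ_0 + h_0·σ_1 = 6(Δ_0 - S'(2)) = 15 and h_3·σ_3 + 2h_3·σ_4 = 6(S'(10) - Δ_3) = -57.
Solving the tridiagonal system: σ_0 = 6/7, σ_1 = 81/14, σ_2 = -12, σ_3 = 213/14, σ_4 = -153/7.
On [8, 10], with S_3(t) = a_3 + b_3·(t - 8) + c_3·(t - 8)² + d_3·(t - 8)³: c_3 = σ_3/2 = 213/28, d_3 = (σ_4 - σ_3)/(6h_3) = -173/56, b_3 = Δ_3 - h_3(2σ_3 + σ_4)/6 = 9/14.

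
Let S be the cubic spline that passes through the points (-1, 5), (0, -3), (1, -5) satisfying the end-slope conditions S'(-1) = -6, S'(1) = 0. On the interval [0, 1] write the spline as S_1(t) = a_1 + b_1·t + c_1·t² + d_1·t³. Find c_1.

With m_i denoting the second derivative at x_i, h_i = 1, 1, and Δ_i = (y_(i+1) − y_i)/h_i = -8, -2:
  1·m_0 + 4·m_1 + 1·m_2 = 6(Δ_1 - Δ_0) = 36
Clamped end conditions give two more equations: 2h_0·m_0 + h_0·m_1 = 6(Δ_0 - S'(-1)) = -12 and h_1·m_1 + 2h_1·m_2 = 6(S'(1) - Δ_1) = 12.
Solving: m_0 = -12, m_1 = 12, m_2 = 0.
On [0, 1], with S_1(t) = a_1 + b_1·t + c_1·t² + d_1·t³: c_1 = m_1/2 = 6, d_1 = (m_2 - m_1)/(6h_1) = -2, b_1 = Δ_1 - h_1(2m_1 + m_2)/6 = -6.

6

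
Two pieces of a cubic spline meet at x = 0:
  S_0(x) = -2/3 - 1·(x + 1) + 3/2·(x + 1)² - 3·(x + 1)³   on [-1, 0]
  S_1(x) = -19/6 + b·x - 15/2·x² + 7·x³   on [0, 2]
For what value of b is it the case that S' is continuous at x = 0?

S_0'(x) = -1 + 3·(x + 1) - 9·(x + 1)², so S_0'(0) = -7. On the right, S_1'(0) = b, so b = -7.

-7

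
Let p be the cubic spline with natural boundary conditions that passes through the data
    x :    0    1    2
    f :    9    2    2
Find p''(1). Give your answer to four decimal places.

Write m_i for p''(x_i). With h_i = 1, 1 and divided differences Δ_i = -7, 0, the continuity of p' gives the tridiagonal system
  1·m_0 + 4·m_1 + 1·m_2 = 6(Δ_1 - Δ_0) = 42
Natural end conditions: m_0 = m_2 = 0.
Solving the tridiagonal system: m_0 = 0, m_1 = 21/2, m_2 = 0.

10.5000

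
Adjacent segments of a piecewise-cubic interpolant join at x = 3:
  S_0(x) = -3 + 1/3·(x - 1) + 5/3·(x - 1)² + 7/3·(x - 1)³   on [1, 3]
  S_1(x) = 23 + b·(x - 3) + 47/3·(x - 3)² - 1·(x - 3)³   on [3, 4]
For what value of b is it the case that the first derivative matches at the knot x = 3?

35

S_0'(x) = 1/3 + 10/3·(x - 1) + 7·(x - 1)², so S_0'(3) = 35. On the right, S_1'(3) = b, so b = 35.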